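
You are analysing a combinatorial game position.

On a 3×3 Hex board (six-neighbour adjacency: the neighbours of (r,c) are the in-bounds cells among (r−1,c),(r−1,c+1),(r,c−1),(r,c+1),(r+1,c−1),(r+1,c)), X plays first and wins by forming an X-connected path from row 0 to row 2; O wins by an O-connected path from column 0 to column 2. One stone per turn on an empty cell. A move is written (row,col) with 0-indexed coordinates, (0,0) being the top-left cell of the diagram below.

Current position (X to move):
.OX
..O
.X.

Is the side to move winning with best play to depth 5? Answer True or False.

X winning at [.OX/..O/.X.]: True

p1 X@[.OX/..O/.X.]: (0,0)[XOX/..O/.X.]-1 (1,0)[.OX/X.O/.X.]-1 (1,1)[.OX/.XO/.X.]+1* (2,0)[.OX/..O/XX.]-1 (2,2)[.OX/..O/.XX]-1
p2 O@[.OX/.XO/.X.] terminal -1; root [.OX/..O/.X.] d5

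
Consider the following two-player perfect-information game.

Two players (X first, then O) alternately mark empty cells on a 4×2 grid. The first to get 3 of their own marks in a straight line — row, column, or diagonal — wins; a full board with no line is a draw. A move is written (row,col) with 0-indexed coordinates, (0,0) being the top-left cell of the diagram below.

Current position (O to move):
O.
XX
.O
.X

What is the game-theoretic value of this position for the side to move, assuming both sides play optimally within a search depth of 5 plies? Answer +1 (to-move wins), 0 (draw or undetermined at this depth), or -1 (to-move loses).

p1 O@[O./XX/.O/.X]: (0,1)[OO/XX/.O/.X]+0* (2,0)[O./XX/OO/.X]+0 (3,0)[O./XX/.O/OX]+0
p2 X@[OO/XX/.O/.X]: (2,0)[OO/XX/XO/.X]+0* (3,0)[OO/XX/.O/XX]+0
p3 O@[OO/XX/XO/.X]: (3,0)[OO/XX/XO/OX]+0*
p4 X@[OO/XX/XO/OX] terminal +0; root [O./XX/.O/.X] d5

value(O./XX/.O/.X, O) = 0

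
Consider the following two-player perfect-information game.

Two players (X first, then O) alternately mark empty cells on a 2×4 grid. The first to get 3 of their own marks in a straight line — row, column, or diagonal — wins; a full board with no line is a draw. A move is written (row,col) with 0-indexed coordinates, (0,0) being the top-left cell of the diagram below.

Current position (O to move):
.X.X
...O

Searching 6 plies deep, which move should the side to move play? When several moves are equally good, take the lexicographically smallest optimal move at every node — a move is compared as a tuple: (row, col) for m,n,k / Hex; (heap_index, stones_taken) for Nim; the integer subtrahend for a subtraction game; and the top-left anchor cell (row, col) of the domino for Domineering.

O's best at [.X.X/...O]: (0,2)

ply 1, O at .X.X/...O | (0,0)=-1→OX.X/...O; (0,2)=+0→.XOX/...O*; (1,0)=-1→.X.X/O..O; (1,1)=-1→.X.X/.O.O; (1,2)=-1→.X.X/..OO
ply 2, X at .XOX/...O | (0,0)=+0→XXOX/...O*; (1,0)=+0→.XOX/X..O; (1,1)=+0→.XOX/.X.O; (1,2)=+0→.XOX/..XO
ply 3, O at XXOX/...O | (1,0)=+0→XXOX/O..O*; (1,1)=+0→XXOX/.O.O; (1,2)=+0→XXOX/..OO
ply 4, X at XXOX/O..O | (1,1)=+0→XXOX/OX.O*; (1,2)=+0→XXOX/O.XO
ply 5, O at XXOX/OX.O | (1,2)=+0→XXOX/OXOO*
ply 6: XXOX/OXOO is terminal +0 (X); from .X.X/...O depth 6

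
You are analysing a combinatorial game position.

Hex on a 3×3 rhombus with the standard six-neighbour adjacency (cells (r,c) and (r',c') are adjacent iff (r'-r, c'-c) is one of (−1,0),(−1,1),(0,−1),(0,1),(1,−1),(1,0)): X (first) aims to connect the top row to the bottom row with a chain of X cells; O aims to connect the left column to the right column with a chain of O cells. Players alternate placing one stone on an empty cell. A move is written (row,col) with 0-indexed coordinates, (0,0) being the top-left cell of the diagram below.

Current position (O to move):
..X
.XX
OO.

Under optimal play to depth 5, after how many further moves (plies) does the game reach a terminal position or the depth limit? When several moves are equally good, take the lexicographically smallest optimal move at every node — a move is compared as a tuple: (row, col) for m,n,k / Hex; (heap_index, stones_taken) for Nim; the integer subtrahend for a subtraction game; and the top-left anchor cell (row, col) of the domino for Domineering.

p1 O@[..X/.XX/OO.]: (0,0)[O.X/.XX/OO.]-1 (0,1)[.OX/.XX/OO.]-1 (1,0)[..X/OXX/OO.]-1 (2,2)[..X/.XX/OOO]+1*
p2 X@[..X/.XX/OOO] terminal -1; root [..X/.XX/OO.] d5

PV length from [..X/.XX/OO.]: 1 ply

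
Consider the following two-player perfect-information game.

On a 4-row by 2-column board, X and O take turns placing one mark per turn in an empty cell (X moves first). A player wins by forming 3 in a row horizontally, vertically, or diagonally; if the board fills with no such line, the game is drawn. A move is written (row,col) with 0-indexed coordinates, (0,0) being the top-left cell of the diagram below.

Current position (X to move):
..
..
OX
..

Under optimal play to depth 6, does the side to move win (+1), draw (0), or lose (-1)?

value(../../OX/.., X) = +1

[../../OX/..] X move#1: (0,0):+0/X./../OX/.., (0,1):+0/.X/../OX/.., (1,0):+0/../X./OX/.., (1,1):+1/../.X/OX/..*, (3,0):+0/../../OX/X., (3,1):+0/../../OX/.X
[../.X/OX/..] O move#2: (0,0):-1/O./.X/OX/..*, (0,1):-1/.O/.X/OX/.., (1,0):-1/../OX/OX/.., (3,0):-1/../.X/OX/O., (3,1):-1/../.X/OX/.O
[O./.X/OX/..] X move#3: (0,1):+1/OX/.X/OX/..*, (1,0):+1/O./XX/OX/.., (3,0):-1/O./.X/OX/X., (3,1):+1/O./.X/OX/.X
[OX/.X/OX/..] end (terminal -1, O#4); searched ../../OX/.. to 6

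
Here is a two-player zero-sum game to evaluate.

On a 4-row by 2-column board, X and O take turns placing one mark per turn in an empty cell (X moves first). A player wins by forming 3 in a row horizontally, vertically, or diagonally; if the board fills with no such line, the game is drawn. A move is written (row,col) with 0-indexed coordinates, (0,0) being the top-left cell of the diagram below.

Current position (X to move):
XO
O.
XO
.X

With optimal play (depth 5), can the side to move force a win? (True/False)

X winning at [XO/O./XO/.X]: False

ply 1, X at XO/O./XO/.X | (1,1)=+0→XO/OX/XO/.X*; (3,0)=-1→XO/O./XO/XX
ply 2, O at XO/OX/XO/.X | (3,0)=+0→XO/OX/XO/OX*
ply 3: XO/OX/XO/OX is terminal +0 (X); from XO/O./XO/.X depth 5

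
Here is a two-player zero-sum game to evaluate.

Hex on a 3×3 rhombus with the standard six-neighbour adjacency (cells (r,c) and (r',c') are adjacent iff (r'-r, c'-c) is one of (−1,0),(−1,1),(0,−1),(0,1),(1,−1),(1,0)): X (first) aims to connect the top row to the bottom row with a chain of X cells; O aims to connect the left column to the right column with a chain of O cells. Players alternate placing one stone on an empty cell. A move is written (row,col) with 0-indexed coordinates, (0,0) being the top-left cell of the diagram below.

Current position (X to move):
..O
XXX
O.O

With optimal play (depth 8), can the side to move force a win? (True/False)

p1 X@[..O/XXX/O.O]: (0,0)[X.O/XXX/O.O]-1 (0,1)[.XO/XXX/O.O]-1 (2,1)[..O/XXX/OXO]+1*
p2 O@[..O/XXX/OXO]: (0,0)[O.O/XXX/OXO]-1* (0,1)[.OO/XXX/OXO]-1
p3 X@[O.O/XXX/OXO]: (0,1)[OXO/XXX/OXO]+1*
p4 O@[OXO/XXX/OXO] terminal -1; root [..O/XXX/O.O] d8

X winning at [..O/XXX/O.O]: True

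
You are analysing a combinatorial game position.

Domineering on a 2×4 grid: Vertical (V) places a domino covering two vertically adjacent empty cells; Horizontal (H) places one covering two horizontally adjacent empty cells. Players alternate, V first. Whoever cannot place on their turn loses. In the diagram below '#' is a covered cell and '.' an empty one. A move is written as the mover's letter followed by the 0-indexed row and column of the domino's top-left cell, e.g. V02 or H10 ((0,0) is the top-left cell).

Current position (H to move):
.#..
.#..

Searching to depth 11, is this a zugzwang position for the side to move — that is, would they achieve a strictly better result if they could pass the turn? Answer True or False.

p1 H@[.#../.#..]: H02[.###/.#..]+1* H12[.#../.###]+1
p2 V@[.###/.#..]: V00[####/##..]-1*
p3 H@[####/##..]: H12[####/####]+1*
p4 V@[####/####] terminal -1; root [.#../.#..] d11
pass branch (V moves first from the same position):
  | p1 V@[.#../.#..]: V00[##../##..]-1 V02[.##./.##.]+1* V03[.#.#/.#.#]+1
  | p2 H@[.##./.##.] terminal -1; root [.#../.#..] d11
H moving scores +1; H passing scores -1

zugzwang(.#../.#.., H) = False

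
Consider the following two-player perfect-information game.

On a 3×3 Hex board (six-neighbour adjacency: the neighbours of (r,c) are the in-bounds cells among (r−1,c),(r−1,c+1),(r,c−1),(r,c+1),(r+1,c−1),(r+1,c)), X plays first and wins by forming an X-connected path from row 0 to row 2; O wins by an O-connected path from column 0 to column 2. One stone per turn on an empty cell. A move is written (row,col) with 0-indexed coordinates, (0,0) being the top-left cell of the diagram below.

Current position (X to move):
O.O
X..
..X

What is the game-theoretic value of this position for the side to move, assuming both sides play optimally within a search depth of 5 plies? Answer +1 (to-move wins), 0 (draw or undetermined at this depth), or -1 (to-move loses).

ply 1, X at O.O/X../..X | (0,1)=+1→OXO/X../..X*; (1,1)=-1→O.O/XX./..X; (1,2)=-1→O.O/X.X/..X; (2,0)=-1→O.O/X../X.X; (2,1)=-1→O.O/X../.XX
ply 2, O at OXO/X../..X | (1,1)=-1→OXO/XO./..X*; (1,2)=-1→OXO/X.O/..X; (2,0)=-1→OXO/X../O.X; (2,1)=-1→OXO/X../.OX
ply 3, X at OXO/XO./..X | (1,2)=-1→OXO/XOX/..X; (2,0)=+1→OXO/XO./X.X*; (2,1)=-1→OXO/XO./.XX
ply 4: OXO/XO./X.X is terminal -1 (O); from O.O/X../..X depth 5

value(O.O/X../..X, X) = +1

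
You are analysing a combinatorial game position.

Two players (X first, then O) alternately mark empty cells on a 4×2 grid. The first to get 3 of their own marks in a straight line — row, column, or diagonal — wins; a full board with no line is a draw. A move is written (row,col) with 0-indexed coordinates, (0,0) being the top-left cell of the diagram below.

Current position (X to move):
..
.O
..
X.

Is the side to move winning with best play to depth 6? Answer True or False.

ply 1, X at ../.O/../X. | (0,0)=-1→X./.O/../X.; (0,1)=+0→.X/.O/../X.*; (1,0)=+0→../XO/../X.; (2,0)=+0→../.O/X./X.; (2,1)=+0→../.O/.X/X.; (3,1)=+0→../.O/../XX
ply 2, O at .X/.O/../X. | (0,0)=+0→OX/.O/../X.*; (1,0)=+0→.X/OO/../X.; (2,0)=+0→.X/.O/O./X.; (2,1)=+0→.X/.O/.O/X.; (3,1)=+0→.X/.O/../XO
ply 3, X at OX/.O/../X. | (1,0)=+0→OX/XO/../X.*; (2,0)=+0→OX/.O/X./X.; (2,1)=+0→OX/.O/.X/X.; (3,1)=+0→OX/.O/../XX
ply 4, O at OX/XO/../X. | (2,0)=+0→OX/XO/O./X.*; (2,1)=-1→OX/XO/.O/X.; (3,1)=-1→OX/XO/../XO
ply 5, X at OX/XO/O./X. | (2,1)=+0→OX/XO/OX/X.*; (3,1)=+0→OX/XO/O./XX
ply 6, O at OX/XO/OX/X. | (3,1)=+0→OX/XO/OX/XO*
ply 7: OX/XO/OX/XO is terminal +0 (X); from ../.O/../X. depth 6

X winning at [../.O/../X.]: False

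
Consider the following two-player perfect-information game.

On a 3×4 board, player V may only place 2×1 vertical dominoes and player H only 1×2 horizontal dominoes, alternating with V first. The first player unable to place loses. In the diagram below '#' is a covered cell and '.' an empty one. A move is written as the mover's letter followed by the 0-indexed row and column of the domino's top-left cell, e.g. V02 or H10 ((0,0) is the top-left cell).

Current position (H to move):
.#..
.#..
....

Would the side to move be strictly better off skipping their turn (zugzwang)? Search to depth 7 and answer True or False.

ply 1, H at .#../.#../.... | H02=-1→.###/.#../....; H12=+1→.#../.###/....*; H20=-1→.#../.#../##..; H21=-1→.#../.#../.##.; H22=-1→.#../.#../..##
ply 2, V at .#../.###/.... | V00=-1→##../####/....*; V10=-1→.#../####/#...
ply 3, H at ##../####/.... | H02=+1→####/####/....*; H20=+1→##../####/##..; H21=+1→##../####/.##.; H22=+1→##../####/..##
ply 4: ####/####/.... is terminal -1 (V); from .#../.#../.... depth 7
pass branch (V moves first from the same position):
  | ply 1, V at .#../.#../.... | V00=-1→##../##../....; V02=+1→.##./.##./....*; V03=+1→.#.#/.#.#/....; V10=-1→.#../##../#...; V12=+1→.#../.##./..#.; V13=+1→.#../.#.#/...#
  | ply 2, H at .##./.##./.... | H20=-1→.##./.##./##..*; H21=-1→.##./.##./.##.; H22=-1→.##./.##./..##
  | ply 3, V at .##./.##./##.. | V00=+1→###./###./##..*; V03=+1→.###/.###/##..; V13=+1→.##./.###/##.#
  | ply 4, H at ###./###./##.. | H22=-1→###./###./####*
  | ply 5, V at ###./###./#### | V03=+1→####/####/####*
  | ply 6: ####/####/#### is terminal -1 (H); from .#../.#../.... depth 7
H moving scores +1; H passing scores -1

zugzwang(.#../.#../...., H) = False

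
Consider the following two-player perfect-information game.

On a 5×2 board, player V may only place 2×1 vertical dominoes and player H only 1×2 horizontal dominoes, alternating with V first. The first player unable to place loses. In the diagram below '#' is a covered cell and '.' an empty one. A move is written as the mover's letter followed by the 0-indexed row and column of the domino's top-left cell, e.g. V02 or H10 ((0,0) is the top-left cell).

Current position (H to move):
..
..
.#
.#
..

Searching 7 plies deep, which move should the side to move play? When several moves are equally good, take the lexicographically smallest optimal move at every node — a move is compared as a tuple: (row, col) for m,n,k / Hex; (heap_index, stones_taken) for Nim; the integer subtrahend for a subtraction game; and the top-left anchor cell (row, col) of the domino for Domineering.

H's best at [../../.#/.#/..]: H00

ply 1, H at ../../.#/.#/.. | H00=+1→##/../.#/.#/..*; H10=+1→../##/.#/.#/..; H40=-1→../../.#/.#/##
ply 2, V at ##/../.#/.#/.. | V10=-1→##/#./##/.#/..*; V20=-1→##/../##/##/..; V30=-1→##/../.#/##/#.
ply 3, H at ##/#./##/.#/.. | H40=+1→##/#./##/.#/##*
ply 4: ##/#./##/.#/## is terminal -1 (V); from ../../.#/.#/.. depth 7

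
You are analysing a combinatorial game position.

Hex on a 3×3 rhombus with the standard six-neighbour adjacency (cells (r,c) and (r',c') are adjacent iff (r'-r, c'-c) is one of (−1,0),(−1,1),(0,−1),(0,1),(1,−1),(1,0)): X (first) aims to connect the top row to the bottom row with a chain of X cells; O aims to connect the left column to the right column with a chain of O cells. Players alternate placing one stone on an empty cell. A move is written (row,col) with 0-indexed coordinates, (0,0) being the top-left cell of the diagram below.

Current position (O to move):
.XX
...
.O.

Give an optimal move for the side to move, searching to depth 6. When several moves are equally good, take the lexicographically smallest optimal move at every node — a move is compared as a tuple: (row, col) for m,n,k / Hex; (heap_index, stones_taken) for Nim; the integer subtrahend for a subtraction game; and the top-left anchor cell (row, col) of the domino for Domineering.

O's best at [.XX/.../.O.]: (1,0)

ply 1, O at .XX/.../.O. | (0,0)=-1→OXX/.../.O.; (1,0)=+1→.XX/O../.O.*; (1,1)=+1→.XX/.O./.O.; (1,2)=-1→.XX/..O/.O.; (2,0)=+1→.XX/.../OO.; (2,2)=-1→.XX/.../.OO
ply 2, X at .XX/O../.O. | (0,0)=-1→XXX/O../.O.*; (1,1)=-1→.XX/OX./.O.; (1,2)=-1→.XX/O.X/.O.; (2,0)=-1→.XX/O../XO.; (2,2)=-1→.XX/O../.OX
ply 3, O at XXX/O../.O. | (1,1)=+1→XXX/OO./.O.*; (1,2)=+1→XXX/O.O/.O.; (2,0)=+1→XXX/O../OO.; (2,2)=+1→XXX/O../.OO
ply 4, X at XXX/OO./.O. | (1,2)=-1→XXX/OOX/.O.*; (2,0)=-1→XXX/OO./XO.; (2,2)=-1→XXX/OO./.OX
ply 5, O at XXX/OOX/.O. | (2,0)=-1→XXX/OOX/OO.; (2,2)=+1→XXX/OOX/.OO*
ply 6: XXX/OOX/.OO is terminal -1 (X); from .XX/.../.O. depth 6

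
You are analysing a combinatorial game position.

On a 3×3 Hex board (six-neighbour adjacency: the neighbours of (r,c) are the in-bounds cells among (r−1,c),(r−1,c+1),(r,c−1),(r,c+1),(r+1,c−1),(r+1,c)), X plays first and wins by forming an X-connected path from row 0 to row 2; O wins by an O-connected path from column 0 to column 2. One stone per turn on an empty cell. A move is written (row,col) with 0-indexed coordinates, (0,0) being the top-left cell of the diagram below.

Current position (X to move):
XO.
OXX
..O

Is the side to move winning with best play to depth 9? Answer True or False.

ply 1, X at XO./OXX/..O | (0,2)=+1→XOX/OXX/..O*; (2,0)=-1→XO./OXX/X.O; (2,1)=-1→XO./OXX/.XO
ply 2, O at XOX/OXX/..O | (2,0)=-1→XOX/OXX/O.O*; (2,1)=-1→XOX/OXX/.OO
ply 3, X at XOX/OXX/O.O | (2,1)=+1→XOX/OXX/OXO*
ply 4: XOX/OXX/OXO is terminal -1 (O); from XO./OXX/..O depth 9

X winning at [XO./OXX/..O]: True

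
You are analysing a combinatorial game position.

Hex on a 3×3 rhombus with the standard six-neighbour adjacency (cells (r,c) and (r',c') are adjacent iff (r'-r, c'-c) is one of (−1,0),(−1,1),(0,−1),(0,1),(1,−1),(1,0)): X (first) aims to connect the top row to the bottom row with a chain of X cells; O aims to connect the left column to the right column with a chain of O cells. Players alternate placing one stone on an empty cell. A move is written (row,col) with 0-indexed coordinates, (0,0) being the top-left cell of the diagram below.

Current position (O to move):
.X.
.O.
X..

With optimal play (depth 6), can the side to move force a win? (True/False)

[.X./.O./X..] O move#1: (0,0):-1/OX./.O./X.., (0,2):-1/.XO/.O./X.., (1,0):+1/.X./OO./X..*, (1,2):-1/.X./.OO/X.., (2,1):-1/.X./.O./XO., (2,2):-1/.X./.O./X.O
[.X./OO./X..] X move#2: (0,0):-1/XX./OO./X..*, (0,2):-1/.XX/OO./X.., (1,2):-1/.X./OOX/X.., (2,1):-1/.X./OO./XX., (2,2):-1/.X./OO./X.X
[XX./OO./X..] O move#3: (0,2):+1/XXO/OO./X..*, (1,2):+1/XX./OOO/X.., (2,1):+1/XX./OO./XO., (2,2):+1/XX./OO./X.O
[XXO/OO./X..] end (terminal -1, X#4); searched .X./.O./X.. to 6

O winning at [.X./.O./X..]: True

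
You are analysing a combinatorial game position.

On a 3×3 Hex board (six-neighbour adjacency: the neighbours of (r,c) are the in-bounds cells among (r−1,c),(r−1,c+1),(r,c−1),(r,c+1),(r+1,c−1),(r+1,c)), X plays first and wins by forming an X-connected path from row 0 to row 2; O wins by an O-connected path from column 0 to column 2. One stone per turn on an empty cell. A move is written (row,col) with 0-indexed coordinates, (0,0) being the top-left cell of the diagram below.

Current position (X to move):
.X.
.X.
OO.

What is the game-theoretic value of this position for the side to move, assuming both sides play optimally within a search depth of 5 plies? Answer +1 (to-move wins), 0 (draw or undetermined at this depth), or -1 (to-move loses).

value(.X./.X./OO., X) = -1

p1 X@[.X./.X./OO.]: (0,0)[XX./.X./OO.]-1* (0,2)[.XX/.X./OO.]-1 (1,0)[.X./XX./OO.]-1 (1,2)[.X./.XX/OO.]-1 (2,2)[.X./.X./OOX]-1
p2 O@[XX./.X./OO.]: (0,2)[XXO/.X./OO.]+1* (1,0)[XX./OX./OO.]+1 (1,2)[XX./.XO/OO.]+1 (2,2)[XX./.X./OOO]+1
p3 X@[XXO/.X./OO.]: (1,0)[XXO/XX./OO.]-1* (1,2)[XXO/.XX/OO.]-1 (2,2)[XXO/.X./OOX]-1
p4 O@[XXO/XX./OO.]: (1,2)[XXO/XXO/OO.]+1* (2,2)[XXO/XX./OOO]+1
p5 X@[XXO/XXO/OO.] terminal -1; root [.X./.X./OO.] d5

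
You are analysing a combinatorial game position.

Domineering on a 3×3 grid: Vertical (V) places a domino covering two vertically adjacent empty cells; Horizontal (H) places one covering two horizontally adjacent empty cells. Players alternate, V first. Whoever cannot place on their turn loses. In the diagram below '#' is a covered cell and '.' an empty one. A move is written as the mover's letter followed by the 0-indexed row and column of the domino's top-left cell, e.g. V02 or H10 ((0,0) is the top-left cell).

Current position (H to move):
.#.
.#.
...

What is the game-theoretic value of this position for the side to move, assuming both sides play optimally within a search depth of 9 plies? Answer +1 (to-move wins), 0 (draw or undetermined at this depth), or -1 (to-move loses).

value(.#./.#./..., H) = -1

[.#./.#./...] H move#1: H20:-1/.#./.#./##.*, H21:-1/.#./.#./.##
[.#./.#./##.] V move#2: V00:+1/##./##./##.*, V02:+1/.##/.##/##., V12:+1/.#./.##/###
[##./##./##.] end (terminal -1, H#3); searched .#./.#./... to 9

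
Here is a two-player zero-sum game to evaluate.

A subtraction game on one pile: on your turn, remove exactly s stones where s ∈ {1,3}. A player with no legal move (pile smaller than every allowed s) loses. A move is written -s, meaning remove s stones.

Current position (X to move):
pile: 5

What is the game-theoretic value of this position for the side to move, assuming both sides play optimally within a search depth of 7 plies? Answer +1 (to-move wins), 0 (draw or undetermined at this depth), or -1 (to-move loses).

[5] X move#1: -1:+1/4*, -3:+1/2
[4] O move#2: -1:-1/3*, -3:-1/1
[3] X move#3: -1:+1/2*, -3:+1/0
[2] O move#4: -1:-1/1*
[1] X move#5: -1:+1/0*
[0] end (terminal -1, O#6); searched 5 to 7

value(5, X) = +1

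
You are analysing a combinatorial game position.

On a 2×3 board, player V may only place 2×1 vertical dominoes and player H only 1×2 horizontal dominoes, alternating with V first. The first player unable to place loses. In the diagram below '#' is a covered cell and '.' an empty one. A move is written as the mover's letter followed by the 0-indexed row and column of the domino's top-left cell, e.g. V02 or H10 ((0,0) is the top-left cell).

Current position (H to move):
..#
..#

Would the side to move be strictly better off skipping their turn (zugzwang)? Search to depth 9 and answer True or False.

ply 1, H at ..#/..# | H00=+1→###/..#*; H10=+1→..#/###
ply 2: ###/..# is terminal -1 (V); from ..#/..# depth 9
suppose H passes — search the same position with V to move:
pass> ply 1, V at ..#/..# | V00=+1→#.#/#.#*; V01=+1→.##/.##
pass> ply 2: #.#/#.# is terminal -1 (H); from ..#/..# depth 9
for H: play +1, pass -1

zugzwang(..#/..#, H) = False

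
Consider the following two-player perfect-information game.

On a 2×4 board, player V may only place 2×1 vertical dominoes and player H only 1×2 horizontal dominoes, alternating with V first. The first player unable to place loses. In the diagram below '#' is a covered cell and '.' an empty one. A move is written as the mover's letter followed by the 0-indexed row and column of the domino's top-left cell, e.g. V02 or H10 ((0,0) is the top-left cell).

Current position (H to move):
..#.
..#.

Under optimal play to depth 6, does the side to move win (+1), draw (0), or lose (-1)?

[..#./..#.] H move#1: H00:+1/###./..#.*, H10:+1/..#./###.
[###./..#.] V move#2: V03:-1/####/..##*
[####/..##] H move#3: H10:+1/####/####*
[####/####] end (terminal -1, V#4); searched ..#./..#. to 6

value(..#./..#., H) = +1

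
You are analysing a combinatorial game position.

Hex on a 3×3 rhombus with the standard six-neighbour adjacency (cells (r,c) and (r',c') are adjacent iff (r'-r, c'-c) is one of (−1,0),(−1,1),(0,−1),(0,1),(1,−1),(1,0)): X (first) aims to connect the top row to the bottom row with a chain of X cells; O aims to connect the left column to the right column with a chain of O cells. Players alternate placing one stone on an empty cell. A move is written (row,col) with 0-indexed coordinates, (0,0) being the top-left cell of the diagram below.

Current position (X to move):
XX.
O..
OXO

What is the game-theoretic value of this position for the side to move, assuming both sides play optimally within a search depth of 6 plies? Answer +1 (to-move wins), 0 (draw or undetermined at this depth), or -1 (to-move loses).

ply 1, X at XX./O../OXO | (0,2)=+1→XXX/O../OXO*; (1,1)=+1→XX./OX./OXO; (1,2)=+1→XX./O.X/OXO
ply 2, O at XXX/O../OXO | (1,1)=-1→XXX/OO./OXO*; (1,2)=-1→XXX/O.O/OXO
ply 3, X at XXX/OO./OXO | (1,2)=+1→XXX/OOX/OXO*
ply 4: XXX/OOX/OXO is terminal -1 (O); from XX./O../OXO depth 6

value(XX./O../OXO, X) = +1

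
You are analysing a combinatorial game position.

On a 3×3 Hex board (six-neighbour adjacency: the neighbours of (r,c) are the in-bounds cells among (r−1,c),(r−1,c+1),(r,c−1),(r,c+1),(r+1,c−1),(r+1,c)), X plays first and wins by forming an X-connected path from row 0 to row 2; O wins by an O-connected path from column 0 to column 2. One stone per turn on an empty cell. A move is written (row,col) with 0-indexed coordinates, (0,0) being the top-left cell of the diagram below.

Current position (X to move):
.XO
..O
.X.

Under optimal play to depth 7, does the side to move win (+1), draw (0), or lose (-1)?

value(.XO/..O/.X., X) = +1

[.XO/..O/.X.] X move#1: (0,0):-1/XXO/..O/.X., (1,0):+1/.XO/X.O/.X.*, (1,1):+1/.XO/.XO/.X., (2,0):+1/.XO/..O/XX., (2,2):-1/.XO/..O/.XX
[.XO/X.O/.X.] O move#2: (0,0):-1/OXO/X.O/.X.*, (1,1):-1/.XO/XOO/.X., (2,0):-1/.XO/X.O/OX., (2,2):-1/.XO/X.O/.XO
[OXO/X.O/.X.] X move#3: (1,1):+1/OXO/XXO/.X.*, (2,0):+1/OXO/X.O/XX., (2,2):+1/OXO/X.O/.XX
[OXO/XXO/.X.] end (terminal -1, O#4); searched .XO/..O/.X. to 7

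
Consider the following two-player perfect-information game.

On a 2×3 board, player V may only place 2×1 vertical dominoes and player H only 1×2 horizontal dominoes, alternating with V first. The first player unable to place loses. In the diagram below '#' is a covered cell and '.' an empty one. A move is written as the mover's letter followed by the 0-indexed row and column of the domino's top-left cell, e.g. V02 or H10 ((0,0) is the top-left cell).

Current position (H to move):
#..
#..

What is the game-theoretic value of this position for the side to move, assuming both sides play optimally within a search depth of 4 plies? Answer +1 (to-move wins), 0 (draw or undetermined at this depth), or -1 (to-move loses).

ply 1, H at #../#.. | H01=+1→###/#..*; H11=+1→#../###
ply 2: ###/#.. is terminal -1 (V); from #../#.. depth 4

value(#../#.., H) = +1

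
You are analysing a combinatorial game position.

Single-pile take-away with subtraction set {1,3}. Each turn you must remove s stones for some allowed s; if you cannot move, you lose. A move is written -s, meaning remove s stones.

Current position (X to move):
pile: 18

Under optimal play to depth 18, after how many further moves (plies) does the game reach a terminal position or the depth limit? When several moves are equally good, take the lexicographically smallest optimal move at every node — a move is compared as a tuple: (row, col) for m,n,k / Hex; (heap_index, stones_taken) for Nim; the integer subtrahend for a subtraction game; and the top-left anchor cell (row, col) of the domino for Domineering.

PV length from [18]: 18 plies

[18] X move#1: -1:-1/17*, -3:-1/15
[17] O move#2: -1:+1/16*, -3:+1/14
[16] X move#3: -1:-1/15*, -3:-1/13
[15] O move#4: -1:+1/14*, -3:+1/12
[14] X move#5: -1:-1/13*, -3:-1/11
[13] O move#6: -1:+1/12*, -3:+1/10
[12] X move#7: -1:-1/11*, -3:-1/9
[11] O move#8: -1:+1/10*, -3:+1/8
[10] X move#9: -1:-1/9*, -3:-1/7
[9] O move#10: -1:+1/8*, -3:+1/6
[8] X move#11: -1:-1/7*, -3:-1/5
[7] O move#12: -1:+1/6*, -3:+1/4
[6] X move#13: -1:-1/5*, -3:-1/3
[5] O move#14: -1:+1/4*, -3:+1/2
[4] X move#15: -1:-1/3*, -3:-1/1
[3] O move#16: -1:+1/2*, -3:+1/0
[2] X move#17: -1:-1/1*
[1] O move#18: -1:+1/0*
[0] end (terminal -1, X#19); searched 18 to 18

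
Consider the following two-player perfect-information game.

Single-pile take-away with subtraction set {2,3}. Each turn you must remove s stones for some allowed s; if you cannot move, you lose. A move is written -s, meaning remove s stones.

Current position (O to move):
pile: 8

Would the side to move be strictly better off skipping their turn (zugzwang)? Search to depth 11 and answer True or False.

zugzwang(8, O) = False

[8] O move#1: -2:+1/6*, -3:+1/5
[6] X move#2: -2:-1/4*, -3:-1/3
[4] O move#3: -2:-1/2, -3:+1/1*
[1] end (terminal -1, X#4); searched 8 to 11
suppose O passes — search the same position with X to move:
pass> [8] X move#1: -2:+1/6*, -3:+1/5
pass> [6] O move#2: -2:-1/4*, -3:-1/3
pass> [4] X move#3: -2:-1/2, -3:+1/1*
pass> [1] end (terminal -1, O#4); searched 8 to 11
for O: play +1, pass -1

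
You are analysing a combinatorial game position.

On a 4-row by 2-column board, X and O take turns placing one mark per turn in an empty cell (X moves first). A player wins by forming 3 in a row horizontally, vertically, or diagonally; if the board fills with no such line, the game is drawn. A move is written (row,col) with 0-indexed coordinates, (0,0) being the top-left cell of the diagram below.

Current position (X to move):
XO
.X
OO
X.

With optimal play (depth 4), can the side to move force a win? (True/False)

[XO/.X/OO/X.] X move#1: (1,0):+0/XO/XX/OO/X.*, (3,1):+0/XO/.X/OO/XX
[XO/XX/OO/X.] O move#2: (3,1):+0/XO/XX/OO/XO*
[XO/XX/OO/XO] end (terminal +0, X#3); searched XO/.X/OO/X. to 4

X winning at [XO/.X/OO/X.]: False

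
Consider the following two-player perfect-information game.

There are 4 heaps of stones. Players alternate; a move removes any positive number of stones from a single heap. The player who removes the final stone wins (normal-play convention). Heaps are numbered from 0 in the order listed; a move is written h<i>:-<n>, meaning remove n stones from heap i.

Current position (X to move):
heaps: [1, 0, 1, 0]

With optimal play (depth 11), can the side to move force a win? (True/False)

[(1,0,1,0)] X move#1: h0:-1:-1/(0,0,1,0)*, h2:-1:-1/(1,0,0,0)
[(0,0,1,0)] O move#2: h2:-1:+1/(0,0,0,0)*
[(0,0,0,0)] end (terminal -1, X#3); searched (1,0,1,0) to 11

X winning at [(1,0,1,0)]: False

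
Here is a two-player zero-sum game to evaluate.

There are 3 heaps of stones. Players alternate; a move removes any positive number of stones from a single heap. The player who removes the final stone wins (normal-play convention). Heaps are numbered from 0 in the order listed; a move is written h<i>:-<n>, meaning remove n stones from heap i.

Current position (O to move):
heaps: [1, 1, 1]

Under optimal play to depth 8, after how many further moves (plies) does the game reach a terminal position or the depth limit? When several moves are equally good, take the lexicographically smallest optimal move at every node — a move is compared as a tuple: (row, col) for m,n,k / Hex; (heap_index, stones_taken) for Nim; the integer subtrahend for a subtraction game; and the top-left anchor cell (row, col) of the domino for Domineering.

PV length from [(1,1,1)]: 3 plies

[(1,1,1)] O move#1: h0:-1:+1/(0,1,1)*, h1:-1:+1/(1,0,1), h2:-1:+1/(1,1,0)
[(0,1,1)] X move#2: h1:-1:-1/(0,0,1)*, h2:-1:-1/(0,1,0)
[(0,0,1)] O move#3: h2:-1:+1/(0,0,0)*
[(0,0,0)] end (terminal -1, X#4); searched (1,1,1) to 8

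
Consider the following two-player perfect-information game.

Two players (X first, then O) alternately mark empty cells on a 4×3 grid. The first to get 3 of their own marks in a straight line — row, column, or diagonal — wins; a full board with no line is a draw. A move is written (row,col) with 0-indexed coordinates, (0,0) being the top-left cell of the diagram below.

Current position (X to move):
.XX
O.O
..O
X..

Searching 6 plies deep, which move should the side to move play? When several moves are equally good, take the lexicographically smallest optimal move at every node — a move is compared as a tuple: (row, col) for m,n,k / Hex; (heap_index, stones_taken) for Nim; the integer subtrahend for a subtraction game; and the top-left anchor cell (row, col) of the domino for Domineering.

X's best at [.XX/O.O/..O/X..]: (0,0)

ply 1, X at .XX/O.O/..O/X.. | (0,0)=+1→XXX/O.O/..O/X..*; (1,1)=-1→.XX/OXO/..O/X..; (2,0)=-1→.XX/O.O/X.O/X..; (2,1)=-1→.XX/O.O/.XO/X..; (3,1)=-1→.XX/O.O/..O/XX.; (3,2)=-1→.XX/O.O/..O/X.X
ply 2: XXX/O.O/..O/X.. is terminal -1 (O); from .XX/O.O/..O/X.. depth 6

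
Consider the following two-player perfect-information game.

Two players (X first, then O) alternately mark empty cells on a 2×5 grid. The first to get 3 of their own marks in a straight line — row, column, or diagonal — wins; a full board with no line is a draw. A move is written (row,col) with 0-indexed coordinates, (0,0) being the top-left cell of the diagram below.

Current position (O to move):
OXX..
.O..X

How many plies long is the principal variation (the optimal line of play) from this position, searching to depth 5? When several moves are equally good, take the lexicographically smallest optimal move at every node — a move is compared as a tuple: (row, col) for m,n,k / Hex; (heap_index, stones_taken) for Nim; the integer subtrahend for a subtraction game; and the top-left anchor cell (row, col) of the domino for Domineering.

p1 O@[OXX../.O..X]: (0,3)[OXXO./.O..X]+0* (0,4)[OXX.O/.O..X]-1 (1,0)[OXX../OO..X]-1 (1,2)[OXX../.OO.X]-1 (1,3)[OXX../.O.OX]-1
p2 X@[OXXO./.O..X]: (0,4)[OXXOX/.O..X]-1 (1,0)[OXXO./XO..X]+0* (1,2)[OXXO./.OX.X]+0 (1,3)[OXXO./.O.XX]+0
p3 O@[OXXO./XO..X]: (0,4)[OXXOO/XO..X]+0* (1,2)[OXXO./XOO.X]+0 (1,3)[OXXO./XO.OX]+0
p4 X@[OXXOO/XO..X]: (1,2)[OXXOO/XOX.X]+0* (1,3)[OXXOO/XO.XX]+0
p5 O@[OXXOO/XOX.X]: (1,3)[OXXOO/XOXOX]+0*
p6 X@[OXXOO/XOXOX] terminal +0; root [OXX../.O..X] d5

PV length from [OXX../.O..X]: 5 plies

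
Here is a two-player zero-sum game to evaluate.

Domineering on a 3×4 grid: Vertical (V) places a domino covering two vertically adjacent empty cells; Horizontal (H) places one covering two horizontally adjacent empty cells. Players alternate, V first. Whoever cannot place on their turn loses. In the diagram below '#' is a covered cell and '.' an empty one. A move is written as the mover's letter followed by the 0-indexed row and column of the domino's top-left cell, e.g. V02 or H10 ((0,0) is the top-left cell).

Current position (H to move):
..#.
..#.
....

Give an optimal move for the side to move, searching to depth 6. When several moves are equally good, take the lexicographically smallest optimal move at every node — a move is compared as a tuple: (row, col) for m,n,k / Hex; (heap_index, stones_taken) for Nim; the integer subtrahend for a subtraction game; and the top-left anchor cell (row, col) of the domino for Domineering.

ply 1, H at ..#./..#./.... | H00=-1→###./..#./....; H10=+1→..#./###./....*; H20=-1→..#./..#./##..; H21=-1→..#./..#./.##.; H22=-1→..#./..#./..##
ply 2, V at ..#./###./.... | V03=-1→..##/####/....*; V13=-1→..#./####/...#
ply 3, H at ..##/####/.... | H00=+1→####/####/....*; H20=+1→..##/####/##..; H21=+1→..##/####/.##.; H22=+1→..##/####/..##
ply 4: ####/####/.... is terminal -1 (V); from ..#./..#./.... depth 6

H's best at [..#./..#./....]: H10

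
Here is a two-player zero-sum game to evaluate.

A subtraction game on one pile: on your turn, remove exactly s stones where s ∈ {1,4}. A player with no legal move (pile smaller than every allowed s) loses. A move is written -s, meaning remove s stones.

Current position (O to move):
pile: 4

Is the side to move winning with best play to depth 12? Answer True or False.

p1 O@[4]: -1[3]-1 -4[0]+1*
p2 X@[0] terminal -1; root [4] d12

O winning at [4]: True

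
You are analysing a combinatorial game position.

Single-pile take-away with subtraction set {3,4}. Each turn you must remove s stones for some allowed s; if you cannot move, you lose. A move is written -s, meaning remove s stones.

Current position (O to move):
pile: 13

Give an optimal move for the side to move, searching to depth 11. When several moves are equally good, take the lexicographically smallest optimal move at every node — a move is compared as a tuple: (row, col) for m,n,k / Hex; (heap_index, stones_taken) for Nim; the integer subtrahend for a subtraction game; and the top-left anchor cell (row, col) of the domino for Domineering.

[13] O move#1: -3:-1/10, -4:+1/9*
[9] X move#2: -3:-1/6*, -4:-1/5
[6] O move#3: -3:-1/3, -4:+1/2*
[2] end (terminal -1, X#4); searched 13 to 11

O's best at [13]: -4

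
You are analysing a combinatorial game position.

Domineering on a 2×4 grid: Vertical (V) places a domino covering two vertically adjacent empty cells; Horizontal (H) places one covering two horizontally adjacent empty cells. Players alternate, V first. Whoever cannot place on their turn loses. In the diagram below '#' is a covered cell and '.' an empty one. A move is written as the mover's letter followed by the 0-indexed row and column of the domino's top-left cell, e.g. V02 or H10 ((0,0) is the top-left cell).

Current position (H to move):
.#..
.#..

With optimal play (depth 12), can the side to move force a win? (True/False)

H winning at [.#../.#..]: True

[.#../.#..] H move#1: H02:+1/.###/.#..*, H12:+1/.#../.###
[.###/.#..] V move#2: V00:-1/####/##..*
[####/##..] H move#3: H12:+1/####/####*
[####/####] end (terminal -1, V#4); searched .#../.#.. to 12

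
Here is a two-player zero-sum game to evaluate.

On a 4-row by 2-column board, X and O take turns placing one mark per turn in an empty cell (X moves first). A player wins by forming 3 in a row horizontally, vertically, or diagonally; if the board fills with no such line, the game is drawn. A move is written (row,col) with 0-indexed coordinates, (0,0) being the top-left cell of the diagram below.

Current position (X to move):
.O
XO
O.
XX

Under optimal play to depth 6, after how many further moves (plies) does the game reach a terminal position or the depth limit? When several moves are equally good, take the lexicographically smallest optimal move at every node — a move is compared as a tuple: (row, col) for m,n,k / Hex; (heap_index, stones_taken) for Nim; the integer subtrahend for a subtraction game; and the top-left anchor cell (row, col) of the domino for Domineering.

PV length from [.O/XO/O./XX]: 2 plies

[.O/XO/O./XX] X move#1: (0,0):-1/XO/XO/O./XX, (2,1):+0/.O/XO/OX/XX*
[.O/XO/OX/XX] O move#2: (0,0):+0/OO/XO/OX/XX*
[OO/XO/OX/XX] end (terminal +0, X#3); searched .O/XO/O./XX to 6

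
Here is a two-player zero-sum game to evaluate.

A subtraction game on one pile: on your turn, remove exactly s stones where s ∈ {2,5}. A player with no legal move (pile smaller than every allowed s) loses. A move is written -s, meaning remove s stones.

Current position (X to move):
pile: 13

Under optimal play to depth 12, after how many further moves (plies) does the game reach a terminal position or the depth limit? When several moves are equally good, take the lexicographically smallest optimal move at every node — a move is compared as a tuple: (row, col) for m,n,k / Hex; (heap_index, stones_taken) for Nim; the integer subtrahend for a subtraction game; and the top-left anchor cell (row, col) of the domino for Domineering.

PV length from [13]: 5 plies

p1 X@[13]: -2[11]+1* -5[8]+1
p2 O@[11]: -2[9]-1* -5[6]-1
p3 X@[9]: -2[7]+1* -5[4]+1
p4 O@[7]: -2[5]-1* -5[2]-1
p5 X@[5]: -2[3]-1 -5[0]+1*
p6 O@[0] terminal -1; root [13] d12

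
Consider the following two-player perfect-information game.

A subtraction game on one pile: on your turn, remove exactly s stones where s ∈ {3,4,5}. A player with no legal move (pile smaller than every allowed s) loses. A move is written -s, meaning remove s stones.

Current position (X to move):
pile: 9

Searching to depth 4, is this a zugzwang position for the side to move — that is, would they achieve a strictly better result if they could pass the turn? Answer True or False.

zugzwang(9, X) = True

ply 1, X at 9 | -3=-1→6*; -4=-1→5; -5=-1→4
ply 2, O at 6 | -3=-1→3; -4=+1→2*; -5=+1→1
ply 3: 2 is terminal -1 (X); from 9 depth 4
suppose X passes — search the same position with O to move:
pass> ply 1, O at 9 | -3=-1→6*; -4=-1→5; -5=-1→4
pass> ply 2, X at 6 | -3=-1→3; -4=+1→2*; -5=+1→1
pass> ply 3: 2 is terminal -1 (O); from 9 depth 4
for X: play -1, pass +1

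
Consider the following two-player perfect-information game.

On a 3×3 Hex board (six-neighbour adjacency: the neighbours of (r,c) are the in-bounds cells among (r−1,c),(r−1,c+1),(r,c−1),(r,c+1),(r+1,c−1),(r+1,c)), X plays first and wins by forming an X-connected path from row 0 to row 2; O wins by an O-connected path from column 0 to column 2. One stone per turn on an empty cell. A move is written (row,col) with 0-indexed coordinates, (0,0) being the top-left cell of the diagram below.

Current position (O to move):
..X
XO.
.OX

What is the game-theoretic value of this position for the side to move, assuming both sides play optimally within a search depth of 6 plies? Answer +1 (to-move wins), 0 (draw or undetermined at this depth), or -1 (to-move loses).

value(..X/XO./.OX, O) = -1

p1 O@[..X/XO./.OX]: (0,0)[O.X/XO./.OX]-1* (0,1)[.OX/XO./.OX]-1 (1,2)[..X/XOO/.OX]-1 (2,0)[..X/XO./OOX]-1
p2 X@[O.X/XO./.OX]: (0,1)[OXX/XO./.OX]+1* (1,2)[O.X/XOX/.OX]+1 (2,0)[O.X/XO./XOX]+1
p3 O@[OXX/XO./.OX]: (1,2)[OXX/XOO/.OX]-1* (2,0)[OXX/XO./OOX]-1
p4 X@[OXX/XOO/.OX]: (2,0)[OXX/XOO/XOX]+1*
p5 O@[OXX/XOO/XOX] terminal -1; root [..X/XO./.OX] d6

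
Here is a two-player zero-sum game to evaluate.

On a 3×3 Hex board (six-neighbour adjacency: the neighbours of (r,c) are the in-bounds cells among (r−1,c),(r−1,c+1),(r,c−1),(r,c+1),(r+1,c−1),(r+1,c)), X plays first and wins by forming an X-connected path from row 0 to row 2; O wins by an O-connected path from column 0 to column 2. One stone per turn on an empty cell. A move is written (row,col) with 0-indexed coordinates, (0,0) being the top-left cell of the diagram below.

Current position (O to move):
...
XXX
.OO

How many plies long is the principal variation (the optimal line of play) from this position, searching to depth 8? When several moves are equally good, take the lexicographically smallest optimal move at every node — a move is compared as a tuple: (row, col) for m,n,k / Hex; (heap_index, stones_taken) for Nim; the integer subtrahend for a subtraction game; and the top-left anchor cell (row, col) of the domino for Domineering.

PV length from [.../XXX/.OO]: 1 ply

[.../XXX/.OO] O move#1: (0,0):-1/O../XXX/.OO, (0,1):-1/.O./XXX/.OO, (0,2):-1/..O/XXX/.OO, (2,0):+1/.../XXX/OOO*
[.../XXX/OOO] end (terminal -1, X#2); searched .../XXX/.OO to 8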